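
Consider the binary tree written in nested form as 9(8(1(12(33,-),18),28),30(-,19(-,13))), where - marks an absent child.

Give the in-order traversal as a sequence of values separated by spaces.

33 12 1 18 8 28 9 30 19 13

In-order visits the left subtree, then the node, then the right subtree.
At 9: go left to 8.
  At 8: go left to 1.
    At 1: go left to 12.
      At 12: go left to 33.
        33 is a leaf — visit 33.
      Visit 12.
      At 12: no right child.
    Visit 1.
    At 1: go right to 18.
      18 is a leaf — visit 18.
  Visit 8.
  At 8: go right to 28.
    28 is a leaf — visit 28.
Visit 9.
At 9: go right to 30.
  At 30: no left child.
  Visit 30.
  At 30: go right to 19.
    At 19: no left child.
    Visit 19.
    At 19: go right to 13.
      13 is a leaf — visit 13.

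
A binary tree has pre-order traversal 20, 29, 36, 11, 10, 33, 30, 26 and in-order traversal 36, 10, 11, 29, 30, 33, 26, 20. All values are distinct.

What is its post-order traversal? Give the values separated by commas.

10, 11, 36, 30, 26, 33, 29, 20

The first element of pre-order is the root; it splits in-order into left and right subtrees.
Root 20: left subtree has 7 nodes {36, 10, 11, 29, 30, 33, 26}, right has 0 { }.
  Root 29: left subtree has 3 nodes {36, 10, 11}, right has 3 {30, 33, 26}.
    Root 36: left subtree has 0 nodes { }, right has 2 {10, 11}.
      Root 11: left subtree has 1 node {10}, right has 0 { }.
    Root 33: left subtree has 1 node {30}, right has 1 {26}.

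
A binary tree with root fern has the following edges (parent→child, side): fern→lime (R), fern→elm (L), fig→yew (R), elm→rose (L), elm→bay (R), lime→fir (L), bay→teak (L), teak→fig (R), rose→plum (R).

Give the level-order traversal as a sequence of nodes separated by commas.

fern, elm, lime, rose, bay, fir, plum, teak, fig, yew

Level-order visits nodes level by level from the root, left to right within each level.
Level 0: fern
Level 1: elm, lime
Level 2: rose, bay, fir
Level 3: plum, teak
Level 4: fig
Level 5: yew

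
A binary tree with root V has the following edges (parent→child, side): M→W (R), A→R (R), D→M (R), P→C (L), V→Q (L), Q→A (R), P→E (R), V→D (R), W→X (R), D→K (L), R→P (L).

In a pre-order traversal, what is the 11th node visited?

W

Pre-order visits the node, then its left subtree, then its right subtree.
Visit V.
At V: go left to Q.
  Visit Q.
  At Q: no left child.
  At Q: go right to A.
    Visit A.
    At A: no left child.
    At A: go right to R.
      Visit R.
      At R: go left to P.
        Visit P.
        At P: go left to C.
          C is a leaf — visit C.
        At P: go right to E.
          E is a leaf — visit E.
      At R: no right child.
At V: go right to D.
  Visit D.
  At D: go left to K.
    K is a leaf — visit K.
  At D: go right to M.
    Visit M.
    At M: no left child.
    At M: go right to W.
      Visit W.
      At W: no left child.
      At W: go right to X.
        X is a leaf — visit X.
Full pre-order sequence: V, Q, A, R, P, C, E, D, K, M, W, X.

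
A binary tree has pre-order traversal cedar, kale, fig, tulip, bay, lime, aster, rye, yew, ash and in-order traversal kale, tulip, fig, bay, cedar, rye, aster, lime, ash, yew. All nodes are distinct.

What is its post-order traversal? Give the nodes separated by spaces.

The first element of pre-order is the root; it splits in-order into left and right subtrees.
Root cedar: left subtree has 4 nodes {kale, tulip, fig, bay}, right has 5 {rye, aster, lime, ash, yew}.
  Root kale: left subtree has 0 nodes { }, right has 3 {tulip, fig, bay}.
    Root fig: left subtree has 1 node {tulip}, right has 1 {bay}.
  Root lime: left subtree has 2 nodes {rye, aster}, right has 2 {ash, yew}.
    Root aster: left subtree has 1 node {rye}, right has 0 { }.
    Root yew: left subtree has 1 node {ash}, right has 0 { }.

tulip bay fig kale rye aster ash yew lime cedar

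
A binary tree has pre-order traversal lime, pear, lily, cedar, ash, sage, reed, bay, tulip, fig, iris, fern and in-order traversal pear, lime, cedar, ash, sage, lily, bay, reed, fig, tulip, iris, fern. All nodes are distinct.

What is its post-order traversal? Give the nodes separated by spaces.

The first element of pre-order is the root; it splits in-order into left and right subtrees.
Root lime: left subtree has 1 node {pear}, right has 10 {cedar, ash, sage, lily, bay, reed, fig, tulip, iris, fern}.
  Root lily: left subtree has 3 nodes {cedar, ash, sage}, right has 6 {bay, reed, fig, tulip, iris, fern}.
    Root cedar: left subtree has 0 nodes { }, right has 2 {ash, sage}.
      Root ash: left subtree has 0 nodes { }, right has 1 {sage}.
    Root reed: left subtree has 1 node {bay}, right has 4 {fig, tulip, iris, fern}.
      Root tulip: left subtree has 1 node {fig}, right has 2 {iris, fern}.
        Root iris: left subtree has 0 nodes { }, right has 1 {fern}.

pear sage ash cedar bay fig fern iris tulip reed lily lime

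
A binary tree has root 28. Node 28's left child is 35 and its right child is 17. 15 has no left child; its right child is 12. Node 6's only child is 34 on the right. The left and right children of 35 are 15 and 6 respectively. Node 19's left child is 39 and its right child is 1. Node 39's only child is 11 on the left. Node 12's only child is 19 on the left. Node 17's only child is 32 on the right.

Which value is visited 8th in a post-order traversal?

Post-order visits the left subtree, then the right subtree, then the node.
At 28: go left to 35.
  At 35: go left to 15.
    At 15: no left child.
    At 15: go right to 12.
      At 12: go left to 19.
        At 19: go left to 39.
          At 39: go left to 11.
            11 is a leaf — visit 11.
          At 39: no right child.
          Visit 39.
        At 19: go right to 1.
          1 is a leaf — visit 1.
        Visit 19.
      At 12: no right child.
      Visit 12.
    Visit 15.
  At 35: go right to 6.
    At 6: no left child.
    At 6: go right to 34.
      34 is a leaf — visit 34.
    Visit 6.
  Visit 35.
At 28: go right to 17.
  At 17: no left child.
  At 17: go right to 32.
    32 is a leaf — visit 32.
  Visit 17.
Visit 28.
Full post-order sequence: 11, 39, 1, 19, 12, 15, 34, 6, 35, 32, 17, 28.

6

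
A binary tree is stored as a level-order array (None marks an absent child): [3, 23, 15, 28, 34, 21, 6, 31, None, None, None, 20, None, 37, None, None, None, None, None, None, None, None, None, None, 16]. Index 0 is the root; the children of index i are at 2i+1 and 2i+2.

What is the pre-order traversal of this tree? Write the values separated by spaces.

Pre-order visits the node, then its left subtree, then its right subtree.
Visit 3.
At 3: go left to 23.
  Visit 23.
  At 23: go left to 28.
    Visit 28.
    At 28: go left to 31.
      31 is a leaf — visit 31.
    At 28: no right child.
  At 23: go right to 34.
    34 is a leaf — visit 34.
At 3: go right to 15.
  Visit 15.
  At 15: go left to 21.
    Visit 21.
    At 21: go left to 20.
      Visit 20.
      At 20: no left child.
      At 20: go right to 16.
        16 is a leaf — visit 16.
    At 21: no right child.
  At 15: go right to 6.
    Visit 6.
    At 6: go left to 37.
      37 is a leaf — visit 37.
    At 6: no right child.

3 23 28 31 34 15 21 20 16 6 37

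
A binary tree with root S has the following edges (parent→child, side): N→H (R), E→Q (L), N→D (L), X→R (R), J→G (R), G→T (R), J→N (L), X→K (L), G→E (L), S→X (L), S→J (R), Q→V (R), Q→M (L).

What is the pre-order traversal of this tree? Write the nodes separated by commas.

Pre-order visits the node, then its left subtree, then its right subtree.
Visit S.
At S: go left to X.
  Visit X.
  At X: go left to K.
    K is a leaf — visit K.
  At X: go right to R.
    R is a leaf — visit R.
At S: go right to J.
  Visit J.
  At J: go left to N.
    Visit N.
    At N: go left to D.
      D is a leaf — visit D.
    At N: go right to H.
      H is a leaf — visit H.
  At J: go right to G.
    Visit G.
    At G: go left to E.
      Visit E.
      At E: go left to Q.
        Visit Q.
        At Q: go left to M.
          M is a leaf — visit M.
        At Q: go right to V.
          V is a leaf — visit V.
      At E: no right child.
    At G: go right to T.
      T is a leaf — visit T.

S, X, K, R, J, N, D, H, G, E, Q, M, V, T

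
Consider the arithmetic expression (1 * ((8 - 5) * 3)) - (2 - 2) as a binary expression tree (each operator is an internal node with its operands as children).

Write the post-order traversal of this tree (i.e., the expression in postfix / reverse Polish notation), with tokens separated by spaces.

Post-order on an expression tree gives postfix notation: for each operator, emit left operand, right operand, then the operator.

1 8 5 - 3 * * 2 2 - -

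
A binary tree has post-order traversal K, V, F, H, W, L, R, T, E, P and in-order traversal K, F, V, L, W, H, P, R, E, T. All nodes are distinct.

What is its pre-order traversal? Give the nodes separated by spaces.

The last element of post-order is the root; it splits in-order into left and right subtrees.
Root P: left subtree has 6 nodes {K, F, V, L, W, H}, right has 3 {R, E, T}.
  Root L: left subtree has 3 nodes {K, F, V}, right has 2 {W, H}.
    Root F: left subtree has 1 node {K}, right has 1 {V}.
    Root W: left subtree has 0 nodes { }, right has 1 {H}.
  Root E: left subtree has 1 node {R}, right has 1 {T}.

P L F K V W H E R T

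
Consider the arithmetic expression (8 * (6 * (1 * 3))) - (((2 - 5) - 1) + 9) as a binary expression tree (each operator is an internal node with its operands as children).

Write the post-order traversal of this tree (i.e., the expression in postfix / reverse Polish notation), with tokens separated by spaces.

Post-order on an expression tree gives postfix notation: for each operator, emit left operand, right operand, then the operator.

8 6 1 3 * * * 2 5 - 1 - 9 + -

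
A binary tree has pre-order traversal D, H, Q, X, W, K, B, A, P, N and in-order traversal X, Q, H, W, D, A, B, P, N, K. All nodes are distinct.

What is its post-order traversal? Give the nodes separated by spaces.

The first element of pre-order is the root; it splits in-order into left and right subtrees.
Root D: left subtree has 4 nodes {X, Q, H, W}, right has 5 {A, B, P, N, K}.
  Root H: left subtree has 2 nodes {X, Q}, right has 1 {W}.
    Root Q: left subtree has 1 node {X}, right has 0 { }.
  Root K: left subtree has 4 nodes {A, B, P, N}, right has 0 { }.
    Root B: left subtree has 1 node {A}, right has 2 {P, N}.
      Root P: left subtree has 0 nodes { }, right has 1 {N}.

X Q W H A N P B K D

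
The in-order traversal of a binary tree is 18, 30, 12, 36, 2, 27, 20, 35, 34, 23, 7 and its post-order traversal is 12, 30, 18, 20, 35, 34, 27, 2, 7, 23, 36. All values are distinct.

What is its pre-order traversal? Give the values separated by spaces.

The last element of post-order is the root; it splits in-order into left and right subtrees.
Root 36: left subtree has 3 nodes {18, 30, 12}, right has 7 {2, 27, 20, 35, 34, 23, 7}.
  Root 18: left subtree has 0 nodes { }, right has 2 {30, 12}.
    Root 30: left subtree has 0 nodes { }, right has 1 {12}.
  Root 23: left subtree has 5 nodes {2, 27, 20, 35, 34}, right has 1 {7}.
    Root 2: left subtree has 0 nodes { }, right has 4 {27, 20, 35, 34}.
      Root 27: left subtree has 0 nodes { }, right has 3 {20, 35, 34}.
        Root 34: left subtree has 2 nodes {20, 35}, right has 0 { }.
          Root 35: left subtree has 1 node {20}, right has 0 { }.

36 18 30 12 23 2 27 34 35 20 7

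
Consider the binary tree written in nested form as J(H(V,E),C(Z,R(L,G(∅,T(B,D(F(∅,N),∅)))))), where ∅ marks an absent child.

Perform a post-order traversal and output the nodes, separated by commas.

V, E, H, Z, L, B, N, F, D, T, G, R, C, J

Post-order visits the left subtree, then the right subtree, then the node.
At J: go left to H.
  At H: go left to V.
    V is a leaf — visit V.
  At H: go right to E.
    E is a leaf — visit E.
  Visit H.
At J: go right to C.
  At C: go left to Z.
    Z is a leaf — visit Z.
  At C: go right to R.
    At R: go left to L.
      L is a leaf — visit L.
    At R: go right to G.
      At G: no left child.
      At G: go right to T.
        At T: go left to B.
          B is a leaf — visit B.
        At T: go right to D.
          At D: go left to F.
            At F: no left child.
            At F: go right to N.
              N is a leaf — visit N.
            Visit F.
          At D: no right child.
          Visit D.
        Visit T.
      Visit G.
    Visit R.
  Visit C.
Visit J.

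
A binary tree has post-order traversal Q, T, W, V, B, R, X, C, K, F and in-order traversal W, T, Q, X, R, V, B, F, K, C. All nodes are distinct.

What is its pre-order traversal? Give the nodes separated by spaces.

F X W T Q R B V K C

The last element of post-order is the root; it splits in-order into left and right subtrees.
Root F: left subtree has 7 nodes {W, T, Q, X, R, V, B}, right has 2 {K, C}.
  Root X: left subtree has 3 nodes {W, T, Q}, right has 3 {R, V, B}.
    Root W: left subtree has 0 nodes { }, right has 2 {T, Q}.
      Root T: left subtree has 0 nodes { }, right has 1 {Q}.
    Root R: left subtree has 0 nodes { }, right has 2 {V, B}.
      Root B: left subtree has 1 node {V}, right has 0 { }.
  Root K: left subtree has 0 nodes { }, right has 1 {C}.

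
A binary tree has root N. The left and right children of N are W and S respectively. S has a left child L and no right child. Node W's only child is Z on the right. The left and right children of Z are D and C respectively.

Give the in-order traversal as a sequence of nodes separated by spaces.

W D Z C N L S

In-order visits the left subtree, then the node, then the right subtree.
At N: go left to W.
  At W: no left child.
  Visit W.
  At W: go right to Z.
    At Z: go left to D.
      D is a leaf — visit D.
    Visit Z.
    At Z: go right to C.
      C is a leaf — visit C.
Visit N.
At N: go right to S.
  At S: go left to L.
    L is a leaf — visit L.
  Visit S.
  At S: no right child.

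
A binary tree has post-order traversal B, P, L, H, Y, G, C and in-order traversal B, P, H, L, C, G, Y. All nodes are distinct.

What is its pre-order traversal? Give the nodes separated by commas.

The last element of post-order is the root; it splits in-order into left and right subtrees.
Root C: left subtree has 4 nodes {B, P, H, L}, right has 2 {G, Y}.
  Root H: left subtree has 2 nodes {B, P}, right has 1 {L}.
    Root P: left subtree has 1 node {B}, right has 0 { }.
  Root G: left subtree has 0 nodes { }, right has 1 {Y}.

C, H, P, B, L, G, Y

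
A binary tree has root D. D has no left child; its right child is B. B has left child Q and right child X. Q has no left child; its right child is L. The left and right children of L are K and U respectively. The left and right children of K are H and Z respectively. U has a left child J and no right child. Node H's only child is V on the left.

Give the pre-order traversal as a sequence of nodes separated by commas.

D, B, Q, L, K, H, V, Z, U, J, X

Pre-order visits the node, then its left subtree, then its right subtree.
Visit D.
At D: no left child.
At D: go right to B.
  Visit B.
  At B: go left to Q.
    Visit Q.
    At Q: no left child.
    At Q: go right to L.
      Visit L.
      At L: go left to K.
        Visit K.
        At K: go left to H.
          Visit H.
          At H: go left to V.
            V is a leaf — visit V.
          At H: no right child.
        At K: go right to Z.
          Z is a leaf — visit Z.
      At L: go right to U.
        Visit U.
        At U: go left to J.
          J is a leaf — visit J.
        At U: no right child.
  At B: go right to X.
    X is a leaf — visit X.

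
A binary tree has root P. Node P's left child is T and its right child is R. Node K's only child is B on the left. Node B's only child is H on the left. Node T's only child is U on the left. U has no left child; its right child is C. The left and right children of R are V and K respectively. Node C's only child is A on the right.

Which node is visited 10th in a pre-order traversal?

H

Pre-order visits the node, then its left subtree, then its right subtree.
Visit P.
At P: go left to T.
  Visit T.
  At T: go left to U.
    Visit U.
    At U: no left child.
    At U: go right to C.
      Visit C.
      At C: no left child.
      At C: go right to A.
        A is a leaf — visit A.
  At T: no right child.
At P: go right to R.
  Visit R.
  At R: go left to V.
    V is a leaf — visit V.
  At R: go right to K.
    Visit K.
    At K: go left to B.
      Visit B.
      At B: go left to H.
        H is a leaf — visit H.
      At B: no right child.
    At K: no right child.
Full pre-order sequence: P, T, U, C, A, R, V, K, B, H.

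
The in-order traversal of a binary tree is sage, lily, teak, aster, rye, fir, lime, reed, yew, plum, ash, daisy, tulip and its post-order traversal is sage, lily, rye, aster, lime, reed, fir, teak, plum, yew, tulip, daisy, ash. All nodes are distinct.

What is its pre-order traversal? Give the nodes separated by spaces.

ash yew teak lily sage fir aster rye reed lime plum daisy tulip

The last element of post-order is the root; it splits in-order into left and right subtrees.
Root ash: left subtree has 10 nodes {sage, lily, teak, aster, rye, fir, lime, reed, yew, plum}, right has 2 {daisy, tulip}.
  Root yew: left subtree has 8 nodes {sage, lily, teak, aster, rye, fir, lime, reed}, right has 1 {plum}.
    Root teak: left subtree has 2 nodes {sage, lily}, right has 5 {aster, rye, fir, lime, reed}.
      Root lily: left subtree has 1 node {sage}, right has 0 { }.
      Root fir: left subtree has 2 nodes {aster, rye}, right has 2 {lime, reed}.
        Root aster: left subtree has 0 nodes { }, right has 1 {rye}.
        Root reed: left subtree has 1 node {lime}, right has 0 { }.
  Root daisy: left subtree has 0 nodes { }, right has 1 {tulip}.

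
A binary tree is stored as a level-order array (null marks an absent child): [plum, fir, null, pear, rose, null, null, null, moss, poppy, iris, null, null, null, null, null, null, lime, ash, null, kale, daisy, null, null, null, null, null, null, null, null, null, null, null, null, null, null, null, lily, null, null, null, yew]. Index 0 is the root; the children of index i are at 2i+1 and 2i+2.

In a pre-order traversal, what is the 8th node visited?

rose

Pre-order visits the node, then its left subtree, then its right subtree.
Visit plum.
At plum: go left to fir.
  Visit fir.
  At fir: go left to pear.
    Visit pear.
    At pear: no left child.
    At pear: go right to moss.
      Visit moss.
      At moss: go left to lime.
        lime is a leaf — visit lime.
      At moss: go right to ash.
        Visit ash.
        At ash: go left to lily.
          lily is a leaf — visit lily.
        At ash: no right child.
  At fir: go right to rose.
    Visit rose.
    At rose: go left to poppy.
      Visit poppy.
      At poppy: no left child.
      At poppy: go right to kale.
        Visit kale.
        At kale: go left to yew.
          yew is a leaf — visit yew.
        At kale: no right child.
    At rose: go right to iris.
      Visit iris.
      At iris: go left to daisy.
        daisy is a leaf — visit daisy.
      At iris: no right child.
At plum: no right child.
Full pre-order sequence: plum, fir, pear, moss, lime, ash, lily, rose, poppy, kale, yew, iris, daisy.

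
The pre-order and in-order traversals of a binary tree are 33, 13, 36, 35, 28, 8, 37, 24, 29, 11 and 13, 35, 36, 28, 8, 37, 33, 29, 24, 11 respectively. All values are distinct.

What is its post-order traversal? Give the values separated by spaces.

35 37 8 28 36 13 29 11 24 33

The first element of pre-order is the root; it splits in-order into left and right subtrees.
Root 33: left subtree has 6 nodes {13, 35, 36, 28, 8, 37}, right has 3 {29, 24, 11}.
  Root 13: left subtree has 0 nodes { }, right has 5 {35, 36, 28, 8, 37}.
    Root 36: left subtree has 1 node {35}, right has 3 {28, 8, 37}.
      Root 28: left subtree has 0 nodes { }, right has 2 {8, 37}.
        Root 8: left subtree has 0 nodes { }, right has 1 {37}.
  Root 24: left subtree has 1 node {29}, right has 1 {11}.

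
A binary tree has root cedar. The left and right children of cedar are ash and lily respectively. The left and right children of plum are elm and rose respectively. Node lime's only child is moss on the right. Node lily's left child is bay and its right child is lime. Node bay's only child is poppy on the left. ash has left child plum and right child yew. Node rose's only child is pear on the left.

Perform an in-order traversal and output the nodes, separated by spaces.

In-order visits the left subtree, then the node, then the right subtree.
At cedar: go left to ash.
  At ash: go left to plum.
    At plum: go left to elm.
      elm is a leaf — visit elm.
    Visit plum.
    At plum: go right to rose.
      At rose: go left to pear.
        pear is a leaf — visit pear.
      Visit rose.
      At rose: no right child.
  Visit ash.
  At ash: go right to yew.
    yew is a leaf — visit yew.
Visit cedar.
At cedar: go right to lily.
  At lily: go left to bay.
    At bay: go left to poppy.
      poppy is a leaf — visit poppy.
    Visit bay.
    At bay: no right child.
  Visit lily.
  At lily: go right to lime.
    At lime: no left child.
    Visit lime.
    At lime: go right to moss.
      moss is a leaf — visit moss.

elm plum pear rose ash yew cedar poppy bay lily lime moss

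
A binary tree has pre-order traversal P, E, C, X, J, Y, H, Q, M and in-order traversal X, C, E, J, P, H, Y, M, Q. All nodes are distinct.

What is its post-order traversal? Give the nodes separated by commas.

X, C, J, E, H, M, Q, Y, P

The first element of pre-order is the root; it splits in-order into left and right subtrees.
Root P: left subtree has 4 nodes {X, C, E, J}, right has 4 {H, Y, M, Q}.
  Root E: left subtree has 2 nodes {X, C}, right has 1 {J}.
    Root C: left subtree has 1 node {X}, right has 0 { }.
  Root Y: left subtree has 1 node {H}, right has 2 {M, Q}.
    Root Q: left subtree has 1 node {M}, right has 0 { }.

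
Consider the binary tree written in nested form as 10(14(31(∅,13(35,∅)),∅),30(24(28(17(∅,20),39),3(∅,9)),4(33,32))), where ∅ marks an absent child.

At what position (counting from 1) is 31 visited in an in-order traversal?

In-order visits the left subtree, then the node, then the right subtree.
At 10: go left to 14.
  At 14: go left to 31.
    At 31: no left child.
    Visit 31.
    At 31: go right to 13.
      At 13: go left to 35.
        35 is a leaf — visit 35.
      Visit 13.
      At 13: no right child.
  Visit 14.
  At 14: no right child.
Visit 10.
At 10: go right to 30.
  At 30: go left to 24.
    At 24: go left to 28.
      At 28: go left to 17.
        At 17: no left child.
        Visit 17.
        At 17: go right to 20.
          20 is a leaf — visit 20.
      Visit 28.
      At 28: go right to 39.
        39 is a leaf — visit 39.
    Visit 24.
    At 24: go right to 3.
      At 3: no left child.
      Visit 3.
      At 3: go right to 9.
        9 is a leaf — visit 9.
  Visit 30.
  At 30: go right to 4.
    At 4: go left to 33.
      33 is a leaf — visit 33.
    Visit 4.
    At 4: go right to 32.
      32 is a leaf — visit 32.
Full in-order sequence: 31, 35, 13, 14, 10, 17, 20, 28, 39, 24, 3, 9, 30, 33, 4, 32.

1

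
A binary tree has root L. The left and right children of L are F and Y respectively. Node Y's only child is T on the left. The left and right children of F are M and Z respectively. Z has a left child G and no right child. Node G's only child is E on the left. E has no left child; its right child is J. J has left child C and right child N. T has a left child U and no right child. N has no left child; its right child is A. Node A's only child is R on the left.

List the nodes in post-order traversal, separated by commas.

Post-order visits the left subtree, then the right subtree, then the node.
At L: go left to F.
  At F: go left to M.
    M is a leaf — visit M.
  At F: go right to Z.
    At Z: go left to G.
      At G: go left to E.
        At E: no left child.
        At E: go right to J.
          At J: go left to C.
            C is a leaf — visit C.
          At J: go right to N.
            At N: no left child.
            At N: go right to A.
              At A: go left to R.
                R is a leaf — visit R.
              At A: no right child.
              Visit A.
            Visit N.
          Visit J.
        Visit E.
      At G: no right child.
      Visit G.
    At Z: no right child.
    Visit Z.
  Visit F.
At L: go right to Y.
  At Y: go left to T.
    At T: go left to U.
      U is a leaf — visit U.
    At T: no right child.
    Visit T.
  At Y: no right child.
  Visit Y.
Visit L.

M, C, R, A, N, J, E, G, Z, F, U, T, Y, L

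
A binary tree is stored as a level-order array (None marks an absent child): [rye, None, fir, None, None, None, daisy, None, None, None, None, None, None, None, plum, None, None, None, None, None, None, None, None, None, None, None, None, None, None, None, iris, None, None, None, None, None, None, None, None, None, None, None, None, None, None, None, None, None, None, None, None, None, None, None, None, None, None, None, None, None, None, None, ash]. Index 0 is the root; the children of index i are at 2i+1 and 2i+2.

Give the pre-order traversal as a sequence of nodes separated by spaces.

Pre-order visits the node, then its left subtree, then its right subtree.
Visit rye.
At rye: no left child.
At rye: go right to fir.
  Visit fir.
  At fir: no left child.
  At fir: go right to daisy.
    Visit daisy.
    At daisy: no left child.
    At daisy: go right to plum.
      Visit plum.
      At plum: no left child.
      At plum: go right to iris.
        Visit iris.
        At iris: no left child.
        At iris: go right to ash.
          ash is a leaf — visit ash.

rye fir daisy plum iris ash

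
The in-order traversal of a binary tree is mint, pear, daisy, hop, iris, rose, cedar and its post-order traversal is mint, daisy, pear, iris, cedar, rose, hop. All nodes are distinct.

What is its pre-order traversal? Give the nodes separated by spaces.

The last element of post-order is the root; it splits in-order into left and right subtrees.
Root hop: left subtree has 3 nodes {mint, pear, daisy}, right has 3 {iris, rose, cedar}.
  Root pear: left subtree has 1 node {mint}, right has 1 {daisy}.
  Root rose: left subtree has 1 node {iris}, right has 1 {cedar}.

hop pear mint daisy rose iris cedar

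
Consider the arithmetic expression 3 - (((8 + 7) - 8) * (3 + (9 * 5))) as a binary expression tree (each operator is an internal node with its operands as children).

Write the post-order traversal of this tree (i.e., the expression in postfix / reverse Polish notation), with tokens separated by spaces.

Post-order on an expression tree gives postfix notation: for each operator, emit left operand, right operand, then the operator.

3 8 7 + 8 - 3 9 5 * + * -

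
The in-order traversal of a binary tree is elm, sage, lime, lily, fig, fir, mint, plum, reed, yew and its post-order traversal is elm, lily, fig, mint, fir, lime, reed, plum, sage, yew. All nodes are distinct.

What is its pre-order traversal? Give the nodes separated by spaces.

The last element of post-order is the root; it splits in-order into left and right subtrees.
Root yew: left subtree has 9 nodes {elm, sage, lime, lily, fig, fir, mint, plum, reed}, right has 0 { }.
  Root sage: left subtree has 1 node {elm}, right has 7 {lime, lily, fig, fir, mint, plum, reed}.
    Root plum: left subtree has 5 nodes {lime, lily, fig, fir, mint}, right has 1 {reed}.
      Root lime: left subtree has 0 nodes { }, right has 4 {lily, fig, fir, mint}.
        Root fir: left subtree has 2 nodes {lily, fig}, right has 1 {mint}.
          Root fig: left subtree has 1 node {lily}, right has 0 { }.

yew sage elm plum lime fir fig lily mint reed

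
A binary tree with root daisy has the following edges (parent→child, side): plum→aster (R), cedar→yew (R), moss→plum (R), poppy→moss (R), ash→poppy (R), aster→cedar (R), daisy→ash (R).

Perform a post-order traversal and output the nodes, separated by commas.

yew, cedar, aster, plum, moss, poppy, ash, daisy

Post-order visits the left subtree, then the right subtree, then the node.
At daisy: no left child.
At daisy: go right to ash.
  At ash: no left child.
  At ash: go right to poppy.
    At poppy: no left child.
    At poppy: go right to moss.
      At moss: no left child.
      At moss: go right to plum.
        At plum: no left child.
        At plum: go right to aster.
          At aster: no left child.
          At aster: go right to cedar.
            At cedar: no left child.
            At cedar: go right to yew.
              yew is a leaf — visit yew.
            Visit cedar.
          Visit aster.
        Visit plum.
      Visit moss.
    Visit poppy.
  Visit ash.
Visit daisy.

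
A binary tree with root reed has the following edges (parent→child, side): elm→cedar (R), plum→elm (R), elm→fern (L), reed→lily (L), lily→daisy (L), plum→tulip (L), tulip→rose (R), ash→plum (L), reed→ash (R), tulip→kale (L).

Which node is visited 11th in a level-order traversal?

Level-order visits nodes level by level from the root, left to right within each level.
Level 0: reed
Level 1: lily, ash
Level 2: daisy, plum
Level 3: tulip, elm
Level 4: kale, rose, fern, cedar
Full level-order sequence: reed, lily, ash, daisy, plum, tulip, elm, kale, rose, fern, cedar.

cedar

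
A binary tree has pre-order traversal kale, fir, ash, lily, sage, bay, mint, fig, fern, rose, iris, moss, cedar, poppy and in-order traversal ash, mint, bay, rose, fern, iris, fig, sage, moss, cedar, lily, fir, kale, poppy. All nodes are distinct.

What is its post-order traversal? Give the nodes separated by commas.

mint, rose, iris, fern, fig, bay, cedar, moss, sage, lily, ash, fir, poppy, kale

The first element of pre-order is the root; it splits in-order into left and right subtrees.
Root kale: left subtree has 12 nodes {ash, mint, bay, rose, fern, iris, fig, sage, moss, cedar, lily, fir}, right has 1 {poppy}.
  Root fir: left subtree has 11 nodes {ash, mint, bay, rose, fern, iris, fig, sage, moss, cedar, lily}, right has 0 { }.
    Root ash: left subtree has 0 nodes { }, right has 10 {mint, bay, rose, fern, iris, fig, sage, moss, cedar, lily}.
      Root lily: left subtree has 9 nodes {mint, bay, rose, fern, iris, fig, sage, moss, cedar}, right has 0 { }.
        Root sage: left subtree has 6 nodes {mint, bay, rose, fern, iris, fig}, right has 2 {moss, cedar}.
          Root bay: left subtree has 1 node {mint}, right has 4 {rose, fern, iris, fig}.
            Root fig: left subtree has 3 nodes {rose, fern, iris}, right has 0 { }.
              Root fern: left subtree has 1 node {rose}, right has 1 {iris}.
          Root moss: left subtree has 0 nodes { }, right has 1 {cedar}.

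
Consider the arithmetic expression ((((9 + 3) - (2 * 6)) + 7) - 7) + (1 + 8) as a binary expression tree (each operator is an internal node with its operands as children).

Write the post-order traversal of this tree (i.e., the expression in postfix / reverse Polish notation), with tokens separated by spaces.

9 3 + 2 6 * - 7 + 7 - 1 8 + +

Post-order on an expression tree gives postfix notation: for each operator, emit left operand, right operand, then the operator.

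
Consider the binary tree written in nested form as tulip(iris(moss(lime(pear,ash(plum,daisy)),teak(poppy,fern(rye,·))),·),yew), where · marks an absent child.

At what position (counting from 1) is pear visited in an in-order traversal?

1

In-order visits the left subtree, then the node, then the right subtree.
At tulip: go left to iris.
  At iris: go left to moss.
    At moss: go left to lime.
      At lime: go left to pear.
        pear is a leaf — visit pear.
      Visit lime.
      At lime: go right to ash.
        At ash: go left to plum.
          plum is a leaf — visit plum.
        Visit ash.
        At ash: go right to daisy.
          daisy is a leaf — visit daisy.
    Visit moss.
    At moss: go right to teak.
      At teak: go left to poppy.
        poppy is a leaf — visit poppy.
      Visit teak.
      At teak: go right to fern.
        At fern: go left to rye.
          rye is a leaf — visit rye.
        Visit fern.
        At fern: no right child.
  Visit iris.
  At iris: no right child.
Visit tulip.
At tulip: go right to yew.
  yew is a leaf — visit yew.
Full in-order sequence: pear, lime, plum, ash, daisy, moss, poppy, teak, rye, fern, iris, tulip, yew.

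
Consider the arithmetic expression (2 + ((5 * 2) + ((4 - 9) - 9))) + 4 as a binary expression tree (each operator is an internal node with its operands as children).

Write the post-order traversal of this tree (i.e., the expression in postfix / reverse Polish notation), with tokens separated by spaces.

Post-order on an expression tree gives postfix notation: for each operator, emit left operand, right operand, then the operator.

2 5 2 * 4 9 - 9 - + + 4 +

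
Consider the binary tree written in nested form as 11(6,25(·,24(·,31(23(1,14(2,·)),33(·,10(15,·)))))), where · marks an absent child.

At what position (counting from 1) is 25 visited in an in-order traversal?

3

In-order visits the left subtree, then the node, then the right subtree.
At 11: go left to 6.
  6 is a leaf — visit 6.
Visit 11.
At 11: go right to 25.
  At 25: no left child.
  Visit 25.
  At 25: go right to 24.
    At 24: no left child.
    Visit 24.
    At 24: go right to 31.
      At 31: go left to 23.
        At 23: go left to 1.
          1 is a leaf — visit 1.
        Visit 23.
        At 23: go right to 14.
          At 14: go left to 2.
            2 is a leaf — visit 2.
          Visit 14.
          At 14: no right child.
      Visit 31.
      At 31: go right to 33.
        At 33: no left child.
        Visit 33.
        At 33: go right to 10.
          At 10: go left to 15.
            15 is a leaf — visit 15.
          Visit 10.
          At 10: no right child.
Full in-order sequence: 6, 11, 25, 24, 1, 23, 2, 14, 31, 33, 15, 10.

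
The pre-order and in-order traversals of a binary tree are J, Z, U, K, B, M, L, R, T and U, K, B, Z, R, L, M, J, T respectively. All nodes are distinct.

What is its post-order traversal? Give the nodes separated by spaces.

The first element of pre-order is the root; it splits in-order into left and right subtrees.
Root J: left subtree has 7 nodes {U, K, B, Z, R, L, M}, right has 1 {T}.
  Root Z: left subtree has 3 nodes {U, K, B}, right has 3 {R, L, M}.
    Root U: left subtree has 0 nodes { }, right has 2 {K, B}.
      Root K: left subtree has 0 nodes { }, right has 1 {B}.
    Root M: left subtree has 2 nodes {R, L}, right has 0 { }.
      Root L: left subtree has 1 node {R}, right has 0 { }.

B K U R L M Z T J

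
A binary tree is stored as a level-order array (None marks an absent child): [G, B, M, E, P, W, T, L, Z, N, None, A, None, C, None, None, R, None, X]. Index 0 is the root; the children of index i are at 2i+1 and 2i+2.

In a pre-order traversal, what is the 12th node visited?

A

Pre-order visits the node, then its left subtree, then its right subtree.
Visit G.
At G: go left to B.
  Visit B.
  At B: go left to E.
    Visit E.
    At E: go left to L.
      Visit L.
      At L: no left child.
      At L: go right to R.
        R is a leaf — visit R.
    At E: go right to Z.
      Visit Z.
      At Z: no left child.
      At Z: go right to X.
        X is a leaf — visit X.
  At B: go right to P.
    Visit P.
    At P: go left to N.
      N is a leaf — visit N.
    At P: no right child.
At G: go right to M.
  Visit M.
  At M: go left to W.
    Visit W.
    At W: go left to A.
      A is a leaf — visit A.
    At W: no right child.
  At M: go right to T.
    Visit T.
    At T: go left to C.
      C is a leaf — visit C.
    At T: no right child.
Full pre-order sequence: G, B, E, L, R, Z, X, P, N, M, W, A, T, C.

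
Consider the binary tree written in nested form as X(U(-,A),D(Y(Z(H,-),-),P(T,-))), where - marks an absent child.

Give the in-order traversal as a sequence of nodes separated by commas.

U, A, X, H, Z, Y, D, T, P

In-order visits the left subtree, then the node, then the right subtree.
At X: go left to U.
  At U: no left child.
  Visit U.
  At U: go right to A.
    A is a leaf — visit A.
Visit X.
At X: go right to D.
  At D: go left to Y.
    At Y: go left to Z.
      At Z: go left to H.
        H is a leaf — visit H.
      Visit Z.
      At Z: no right child.
    Visit Y.
    At Y: no right child.
  Visit D.
  At D: go right to P.
    At P: go left to T.
      T is a leaf — visit T.
    Visit P.
    At P: no right child.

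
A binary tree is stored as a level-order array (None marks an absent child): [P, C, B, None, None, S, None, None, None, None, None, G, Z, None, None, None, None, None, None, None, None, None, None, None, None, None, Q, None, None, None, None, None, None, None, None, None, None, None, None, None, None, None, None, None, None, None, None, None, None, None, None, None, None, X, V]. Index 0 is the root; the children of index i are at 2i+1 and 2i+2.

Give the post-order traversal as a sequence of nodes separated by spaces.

C G X V Q Z S B P

Post-order visits the left subtree, then the right subtree, then the node.
At P: go left to C.
  C is a leaf — visit C.
At P: go right to B.
  At B: go left to S.
    At S: go left to G.
      G is a leaf — visit G.
    At S: go right to Z.
      At Z: no left child.
      At Z: go right to Q.
        At Q: go left to X.
          X is a leaf — visit X.
        At Q: go right to V.
          V is a leaf — visit V.
        Visit Q.
      Visit Z.
    Visit S.
  At B: no right child.
  Visit B.
Visit P.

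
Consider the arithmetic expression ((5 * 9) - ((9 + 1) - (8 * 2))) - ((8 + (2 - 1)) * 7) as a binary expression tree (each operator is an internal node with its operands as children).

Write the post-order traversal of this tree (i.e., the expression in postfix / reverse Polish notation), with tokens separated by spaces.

5 9 * 9 1 + 8 2 * - - 8 2 1 - + 7 * -

Post-order on an expression tree gives postfix notation: for each operator, emit left operand, right operand, then the operator.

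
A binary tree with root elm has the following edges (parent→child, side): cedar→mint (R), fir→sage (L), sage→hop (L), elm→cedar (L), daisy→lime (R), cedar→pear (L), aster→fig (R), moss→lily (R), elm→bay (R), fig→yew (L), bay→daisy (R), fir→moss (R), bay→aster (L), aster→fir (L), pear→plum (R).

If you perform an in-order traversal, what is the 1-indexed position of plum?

2

In-order visits the left subtree, then the node, then the right subtree.
At elm: go left to cedar.
  At cedar: go left to pear.
    At pear: no left child.
    Visit pear.
    At pear: go right to plum.
      plum is a leaf — visit plum.
  Visit cedar.
  At cedar: go right to mint.
    mint is a leaf — visit mint.
Visit elm.
At elm: go right to bay.
  At bay: go left to aster.
    At aster: go left to fir.
      At fir: go left to sage.
        At sage: go left to hop.
          hop is a leaf — visit hop.
        Visit sage.
        At sage: no right child.
      Visit fir.
      At fir: go right to moss.
        At moss: no left child.
        Visit moss.
        At moss: go right to lily.
          lily is a leaf — visit lily.
    Visit aster.
    At aster: go right to fig.
      At fig: go left to yew.
        yew is a leaf — visit yew.
      Visit fig.
      At fig: no right child.
  Visit bay.
  At bay: go right to daisy.
    At daisy: no left child.
    Visit daisy.
    At daisy: go right to lime.
      lime is a leaf — visit lime.
Full in-order sequence: pear, plum, cedar, mint, elm, hop, sage, fir, moss, lily, aster, yew, fig, bay, daisy, lime.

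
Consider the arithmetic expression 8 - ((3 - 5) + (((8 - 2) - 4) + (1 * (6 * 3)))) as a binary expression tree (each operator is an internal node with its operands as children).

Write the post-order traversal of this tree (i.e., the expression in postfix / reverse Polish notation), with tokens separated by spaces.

8 3 5 - 8 2 - 4 - 1 6 3 * * + + -

Post-order on an expression tree gives postfix notation: for each operator, emit left operand, right operand, then the operator.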